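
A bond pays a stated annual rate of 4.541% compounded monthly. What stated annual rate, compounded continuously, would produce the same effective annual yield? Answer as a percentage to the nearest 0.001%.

EAR = (1 + 0.04541/12)^12 − 1 = 0.046367.
Equivalent continuous rate: r = ln(1 + 0.046367) = 0.045324 = 4.532%.

4.532%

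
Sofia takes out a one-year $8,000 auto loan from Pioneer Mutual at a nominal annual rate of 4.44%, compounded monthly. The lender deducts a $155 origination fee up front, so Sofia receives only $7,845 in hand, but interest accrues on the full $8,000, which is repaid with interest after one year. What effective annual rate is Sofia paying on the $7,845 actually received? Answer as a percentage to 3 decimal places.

Amount owed after one year: 8,000 × (1 + 0.0444/12)^12 = 8,000 × 1.045315 = $8,362.52.
Effective rate on net proceeds: 8,362.52 / 7,845 − 1 = 0.065968 = 6.597%.

6.597%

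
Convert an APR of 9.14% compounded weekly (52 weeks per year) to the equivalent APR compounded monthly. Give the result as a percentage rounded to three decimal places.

9.167%

EAR = (1 + 0.0914/52)^52 − 1 = 0.095619.
Solve (1 + r/12)^12 = 1.095619: r/12 = 1.095619^(1/12) − 1 = 0.007639, so r = 0.091668 = 9.167%.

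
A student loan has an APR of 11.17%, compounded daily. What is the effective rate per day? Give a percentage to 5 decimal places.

0.03060%

With a nominal annual rate compounded daily, the periodic rate is the nominal rate divided by 365.
i = 0.1117 / 365 = 0.0003060 = 0.03060%.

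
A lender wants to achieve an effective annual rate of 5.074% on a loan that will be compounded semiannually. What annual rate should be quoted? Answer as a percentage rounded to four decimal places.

(1 + r/2)^2 − 1 = 0.05074, so 1 + r/2 = 1.05074^(1/2).
r/2 = 0.025056, so r = 0.050112 = 5.0112%.

5.0112%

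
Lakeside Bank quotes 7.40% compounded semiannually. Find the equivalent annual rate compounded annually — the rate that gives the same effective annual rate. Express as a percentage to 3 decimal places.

EAR = (1 + 0.0740/2)^2 − 1 = 0.075369.
Compounded annually, the equivalent nominal rate is the EAR itself: 7.537%.

7.537%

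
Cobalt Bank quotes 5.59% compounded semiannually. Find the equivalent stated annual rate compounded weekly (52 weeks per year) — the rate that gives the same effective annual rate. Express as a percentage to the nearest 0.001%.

EAR = (1 + 0.0559/2)^2 − 1 = 0.056681.
Solve (1 + r/52)^52 = 1.056681: r/52 = 1.056681^(1/52) − 1 = 0.001061, so r = 0.055162 = 5.516%.

5.516%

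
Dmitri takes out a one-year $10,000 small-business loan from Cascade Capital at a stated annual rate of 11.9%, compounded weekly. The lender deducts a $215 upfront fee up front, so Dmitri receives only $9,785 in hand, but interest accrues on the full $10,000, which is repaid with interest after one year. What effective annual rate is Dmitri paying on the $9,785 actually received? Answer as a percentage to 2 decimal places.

Amount owed after one year: 10,000 × (1 + 0.119/52)^52 = 10,000 × 1.126217 = $11,262.17.
Effective rate on net proceeds: 11,262.17 / 9,785 − 1 = 0.150962 = 15.10%.

15.10%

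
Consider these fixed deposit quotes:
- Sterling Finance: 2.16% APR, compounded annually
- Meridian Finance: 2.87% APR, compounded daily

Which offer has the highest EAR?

Meridian Finance

Sterling Finance: compounded annually, EAR = 2.160%
Meridian Finance: (1 + 0.0287/365)^365 − 1 = 2.911%
The highest effective annual rate is Meridian Finance at 2.911%.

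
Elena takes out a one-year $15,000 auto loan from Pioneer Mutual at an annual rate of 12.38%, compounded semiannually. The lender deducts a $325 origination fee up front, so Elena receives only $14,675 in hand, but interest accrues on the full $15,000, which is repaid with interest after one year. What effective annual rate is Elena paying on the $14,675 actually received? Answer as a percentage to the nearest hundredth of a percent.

15.26%

Amount owed after one year: 15,000 × (1 + 0.1238/2)^2 = 15,000 × 1.127632 = $16,914.47.
Effective rate on net proceeds: 16,914.47 / 14,675 − 1 = 0.152605 = 15.26%.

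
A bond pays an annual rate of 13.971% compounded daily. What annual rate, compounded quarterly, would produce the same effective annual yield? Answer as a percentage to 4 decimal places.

EAR = (1 + 0.13971/365)^365 − 1 = 0.149910.
Solve (1 + r/4)^4 = 1.149910: r/4 = 1.149910^(1/4) − 1 = 0.035538, so r = 0.142151 = 14.2151%.

14.2151%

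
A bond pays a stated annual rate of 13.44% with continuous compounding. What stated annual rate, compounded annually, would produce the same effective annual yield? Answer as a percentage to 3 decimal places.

EAR under continuous compounding: e^0.1344 − 1 = 0.143850.
Compounded annually, the equivalent nominal rate is the EAR itself: 14.385%.

14.385%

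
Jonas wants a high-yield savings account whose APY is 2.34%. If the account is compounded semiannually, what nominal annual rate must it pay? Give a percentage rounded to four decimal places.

2.3265%

(1 + r/2)^2 − 1 = 0.0234, so 1 + r/2 = 1.0234^(1/2).
r/2 = 0.011632, so r = 0.023265 = 2.3265%.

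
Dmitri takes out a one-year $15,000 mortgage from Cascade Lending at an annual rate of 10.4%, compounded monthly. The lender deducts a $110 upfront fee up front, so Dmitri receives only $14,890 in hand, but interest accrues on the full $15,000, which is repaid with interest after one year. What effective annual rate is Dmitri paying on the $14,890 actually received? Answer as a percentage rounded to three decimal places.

11.730%

Amount owed after one year: 15,000 × (1 + 0.104/12)^12 = 15,000 × 1.109103 = $16,636.55.
Effective rate on net proceeds: 16,636.55 / 14,890 − 1 = 0.117297 = 11.730%.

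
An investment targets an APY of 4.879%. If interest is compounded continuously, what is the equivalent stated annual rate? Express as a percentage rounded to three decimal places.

Continuous: nominal r satisfies e^r − 1 = 0.04879.
r = ln(1 + 0.04879) = ln(1.04879) = 0.047637 = 4.764%.

4.764%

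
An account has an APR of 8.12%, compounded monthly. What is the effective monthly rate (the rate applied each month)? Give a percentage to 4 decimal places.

With a nominal annual rate compounded monthly, the periodic rate is the nominal rate divided by 12.
i = 0.0812 / 12 = 0.0067667 = 0.6767%.

0.6767%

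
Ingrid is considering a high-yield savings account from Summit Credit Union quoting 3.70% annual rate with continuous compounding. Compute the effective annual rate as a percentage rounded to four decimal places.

3.7693%

With continuous compounding, EAR = e^0.0370 − 1.
e^0.0370 = 1.037693, so EAR = 0.037693 = 3.7693%.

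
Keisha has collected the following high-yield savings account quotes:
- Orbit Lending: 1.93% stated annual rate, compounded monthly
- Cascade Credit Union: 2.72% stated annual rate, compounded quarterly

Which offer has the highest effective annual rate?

Cascade Credit Union

Orbit Lending: (1 + 0.0193/12)^12 − 1 = 1.947%
Cascade Credit Union: (1 + 0.0272/4)^4 − 1 = 2.748%
The highest effective annual rate is Cascade Credit Union at 2.748%.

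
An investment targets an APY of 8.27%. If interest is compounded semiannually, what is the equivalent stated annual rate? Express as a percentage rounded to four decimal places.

(1 + r/2)^2 − 1 = 0.0827, so 1 + r/2 = 1.0827^(1/2).
r/2 = 0.040529, so r = 0.081057 = 8.1057%.

8.1057%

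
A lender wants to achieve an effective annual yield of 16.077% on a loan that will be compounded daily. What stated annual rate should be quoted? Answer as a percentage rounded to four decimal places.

(1 + r/365)^365 − 1 = 0.16077, so 1 + r/365 = 1.16077^(1/365).
r/365 = 0.000409, so r = 0.149114 = 14.9114%.

14.9114%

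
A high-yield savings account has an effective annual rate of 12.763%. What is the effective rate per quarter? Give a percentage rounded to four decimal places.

3.0485%

The per-quarter rate i satisfies (1 + i)^4 = 1 + 0.12763.
i = 1.12763^(1/4) − 1 = 0.0304850 = 3.0485%.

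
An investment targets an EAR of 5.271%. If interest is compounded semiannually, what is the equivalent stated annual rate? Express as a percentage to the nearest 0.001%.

(1 + r/2)^2 − 1 = 0.05271, so 1 + r/2 = 1.05271^(1/2).
r/2 = 0.026017, so r = 0.052033 = 5.203%.

5.203%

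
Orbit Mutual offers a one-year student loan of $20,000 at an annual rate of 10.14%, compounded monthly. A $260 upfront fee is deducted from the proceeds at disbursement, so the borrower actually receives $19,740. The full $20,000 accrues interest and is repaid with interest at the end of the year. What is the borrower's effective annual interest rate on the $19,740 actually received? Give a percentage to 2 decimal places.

12.08%

Amount owed after one year: 20,000 × (1 + 0.1014/12)^12 = 20,000 × 1.106248 = $22,124.96.
Effective rate on net proceeds: 22,124.96 / 19,740 − 1 = 0.120819 = 12.08%.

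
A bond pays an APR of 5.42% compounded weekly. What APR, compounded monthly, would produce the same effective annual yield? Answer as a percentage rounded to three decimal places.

EAR = (1 + 0.0542/52)^52 − 1 = 0.055666.
Solve (1 + r/12)^12 = 1.055666: r/12 = 1.055666^(1/12) − 1 = 0.004525, so r = 0.054294 = 5.429%.

5.429%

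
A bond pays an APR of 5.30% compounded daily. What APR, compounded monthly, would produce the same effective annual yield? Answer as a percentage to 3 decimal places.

EAR = (1 + 0.0530/365)^365 − 1 = 0.054426.
Solve (1 + r/12)^12 = 1.054426: r/12 = 1.054426^(1/12) − 1 = 0.004426, so r = 0.053113 = 5.311%.

5.311%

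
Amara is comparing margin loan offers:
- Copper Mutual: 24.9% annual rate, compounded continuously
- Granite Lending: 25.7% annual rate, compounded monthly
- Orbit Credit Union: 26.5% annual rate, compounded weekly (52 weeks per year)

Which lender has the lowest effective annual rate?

Copper Mutual

Copper Mutual: e^0.249 − 1 = 28.274%
Granite Lending: (1 + 0.257/12)^12 − 1 = 28.954%
Orbit Credit Union: (1 + 0.265/52)^52 − 1 = 30.255%
The lowest effective annual rate is Copper Mutual at 28.274%.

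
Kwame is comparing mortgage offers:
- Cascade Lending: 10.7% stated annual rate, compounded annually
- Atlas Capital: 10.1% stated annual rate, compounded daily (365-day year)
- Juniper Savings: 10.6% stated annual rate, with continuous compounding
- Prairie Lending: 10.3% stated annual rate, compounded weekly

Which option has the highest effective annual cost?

Cascade Lending: compounded annually, EAR = 10.700%
Atlas Capital: (1 + 0.101/365)^365 − 1 = 10.626%
Juniper Savings: e^0.106 − 1 = 11.182%
Prairie Lending: (1 + 0.103/52)^52 − 1 = 10.838%
The highest effective annual rate is Juniper Savings at 11.182%.

Juniper Savings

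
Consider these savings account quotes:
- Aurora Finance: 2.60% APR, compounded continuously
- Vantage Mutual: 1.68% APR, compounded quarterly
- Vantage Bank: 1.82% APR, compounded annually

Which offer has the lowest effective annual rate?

Aurora Finance: e^0.0260 − 1 = 2.634%
Vantage Mutual: (1 + 0.0168/4)^4 − 1 = 1.691%
Vantage Bank: compounded annually, EAR = 1.820%
The lowest effective annual rate is Vantage Mutual at 1.691%.

Vantage Mutual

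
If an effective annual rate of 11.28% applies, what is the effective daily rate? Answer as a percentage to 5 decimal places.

The per-day rate i satisfies (1 + i)^365 = 1 + 0.1128.
i = 1.1128^(1/365) − 1 = 0.0002929 = 0.02929%.

0.02929%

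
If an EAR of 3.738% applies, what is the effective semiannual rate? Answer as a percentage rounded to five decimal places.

1.85185%

The per-half-year rate i satisfies (1 + i)^2 = 1 + 0.03738.
i = 1.03738^(1/2) − 1 = 0.0185185 = 1.85185%.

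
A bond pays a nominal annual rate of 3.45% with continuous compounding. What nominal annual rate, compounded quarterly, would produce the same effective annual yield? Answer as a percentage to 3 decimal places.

EAR under continuous compounding: e^0.0345 − 1 = 0.035102.
Solve (1 + r/4)^4 = 1.035102: r/4 = 1.035102^(1/4) − 1 = 0.008662, so r = 0.034649 = 3.465%.

3.465%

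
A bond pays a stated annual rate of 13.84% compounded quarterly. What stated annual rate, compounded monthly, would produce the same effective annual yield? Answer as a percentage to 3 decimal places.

13.683%

EAR = (1 + 0.1384/4)^4 − 1 = 0.145750.
Solve (1 + r/12)^12 = 1.145750: r/12 = 1.145750^(1/12) − 1 = 0.011403, so r = 0.136834 = 13.683%.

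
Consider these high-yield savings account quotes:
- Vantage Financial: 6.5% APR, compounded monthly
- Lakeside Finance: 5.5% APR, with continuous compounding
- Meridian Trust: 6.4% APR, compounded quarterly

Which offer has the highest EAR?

Vantage Financial

Vantage Financial: (1 + 0.065/12)^12 − 1 = 6.697%
Lakeside Finance: e^0.055 − 1 = 5.654%
Meridian Trust: (1 + 0.064/4)^4 − 1 = 6.555%
The highest effective annual rate is Vantage Financial at 6.697%.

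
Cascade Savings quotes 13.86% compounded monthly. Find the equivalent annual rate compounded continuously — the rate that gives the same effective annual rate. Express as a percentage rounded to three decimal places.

13.781%

EAR = (1 + 0.1386/12)^12 − 1 = 0.147753.
Equivalent continuous rate: r = ln(1 + 0.147753) = 0.137806 = 13.781%.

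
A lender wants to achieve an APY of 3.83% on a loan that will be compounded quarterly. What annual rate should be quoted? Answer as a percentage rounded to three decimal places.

(1 + r/4)^4 − 1 = 0.0383, so 1 + r/4 = 1.0383^(1/4).
r/4 = 0.009440, so r = 0.037762 = 3.776%.

3.776%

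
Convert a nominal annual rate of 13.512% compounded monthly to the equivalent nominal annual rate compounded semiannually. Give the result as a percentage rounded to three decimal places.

13.898%

EAR = (1 + 0.13512/12)^12 − 1 = 0.143810.
Solve (1 + r/2)^2 = 1.143810: r/2 = 1.143810^(1/2) − 1 = 0.069491, so r = 0.138981 = 13.898%.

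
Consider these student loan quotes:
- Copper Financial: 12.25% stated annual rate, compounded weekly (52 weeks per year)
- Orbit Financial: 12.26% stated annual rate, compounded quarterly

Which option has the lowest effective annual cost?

Orbit Financial

Copper Financial: (1 + 0.1225/52)^52 − 1 = 13.016%
Orbit Financial: (1 + 0.1226/4)^4 − 1 = 12.835%
The lowest effective annual rate is Orbit Financial at 12.835%.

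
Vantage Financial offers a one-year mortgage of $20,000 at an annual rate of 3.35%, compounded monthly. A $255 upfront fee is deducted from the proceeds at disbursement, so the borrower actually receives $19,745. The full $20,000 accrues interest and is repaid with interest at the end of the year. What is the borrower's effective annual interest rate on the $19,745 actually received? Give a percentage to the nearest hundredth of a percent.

4.74%

Amount owed after one year: 20,000 × (1 + 0.0335/12)^12 = 20,000 × 1.034019 = $20,680.38.
Effective rate on net proceeds: 20,680.38 / 19,745 − 1 = 0.047373 = 4.74%.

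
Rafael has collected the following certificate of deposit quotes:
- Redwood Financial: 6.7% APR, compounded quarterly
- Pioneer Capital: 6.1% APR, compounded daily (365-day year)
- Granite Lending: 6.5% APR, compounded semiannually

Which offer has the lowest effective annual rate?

Pioneer Capital

Redwood Financial: (1 + 0.067/4)^4 − 1 = 6.870%
Pioneer Capital: (1 + 0.061/365)^365 − 1 = 6.289%
Granite Lending: (1 + 0.065/2)^2 − 1 = 6.606%
The lowest effective annual rate is Pioneer Capital at 6.289%.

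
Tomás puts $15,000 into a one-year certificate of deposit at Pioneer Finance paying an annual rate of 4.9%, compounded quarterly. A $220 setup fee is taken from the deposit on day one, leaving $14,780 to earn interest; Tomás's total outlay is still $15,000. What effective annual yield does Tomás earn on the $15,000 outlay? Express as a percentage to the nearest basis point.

Value after one year: 14,780 × (1 + 0.049/4)^4 = 14,780 × 1.049908 = $15,517.64.
Effective yield on the $15,000 outlay: 15,517.64 / 15,000 − 1 = 0.034509 = 3.45%.

3.45%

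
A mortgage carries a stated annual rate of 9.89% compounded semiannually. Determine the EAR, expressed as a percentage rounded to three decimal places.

10.135%

EAR = (1 + 0.0989/2)^2 − 1.
= 1.101345 − 1 = 10.135%.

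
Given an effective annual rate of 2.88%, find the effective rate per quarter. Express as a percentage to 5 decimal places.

The per-quarter rate i satisfies (1 + i)^4 = 1 + 0.0288.
i = 1.0288^(1/4) − 1 = 0.0071235 = 0.71235%.

0.71235%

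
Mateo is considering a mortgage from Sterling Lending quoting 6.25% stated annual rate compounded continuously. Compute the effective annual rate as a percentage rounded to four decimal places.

With continuous compounding, EAR = e^0.0625 − 1.
e^0.0625 = 1.064494, so EAR = 0.064494 = 6.4494%.

6.4494%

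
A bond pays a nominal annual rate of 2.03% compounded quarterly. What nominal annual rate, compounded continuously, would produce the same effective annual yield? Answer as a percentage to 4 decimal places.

2.0249%

EAR = (1 + 0.0203/4)^4 − 1 = 0.020455.
Equivalent continuous rate: r = ln(1 + 0.020455) = 0.020249 = 2.0249%.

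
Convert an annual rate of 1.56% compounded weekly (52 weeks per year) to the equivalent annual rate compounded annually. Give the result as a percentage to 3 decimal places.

1.572%

EAR = (1 + 0.0156/52)^52 − 1 = 0.015720.
Compounded annually, the equivalent nominal rate is the EAR itself: 1.572%.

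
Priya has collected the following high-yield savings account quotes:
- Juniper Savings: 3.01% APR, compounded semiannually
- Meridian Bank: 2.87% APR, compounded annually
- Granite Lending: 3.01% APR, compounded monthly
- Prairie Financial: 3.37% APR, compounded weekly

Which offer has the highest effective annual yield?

Juniper Savings: (1 + 0.0301/2)^2 − 1 = 3.033%
Meridian Bank: compounded annually, EAR = 2.870%
Granite Lending: (1 + 0.0301/12)^12 − 1 = 3.052%
Prairie Financial: (1 + 0.0337/52)^52 − 1 = 3.426%
The highest effective annual rate is Prairie Financial at 3.426%.

Prairie Financial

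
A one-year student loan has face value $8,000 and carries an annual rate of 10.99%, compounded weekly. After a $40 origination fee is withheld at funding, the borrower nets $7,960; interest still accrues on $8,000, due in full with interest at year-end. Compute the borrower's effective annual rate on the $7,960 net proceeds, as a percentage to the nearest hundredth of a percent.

Amount owed after one year: 8,000 × (1 + 0.1099/52)^52 = 8,000 × 1.116037 = $8,928.30.
Effective rate on net proceeds: 8,928.30 / 7,960 − 1 = 0.121645 = 12.16%.

12.16%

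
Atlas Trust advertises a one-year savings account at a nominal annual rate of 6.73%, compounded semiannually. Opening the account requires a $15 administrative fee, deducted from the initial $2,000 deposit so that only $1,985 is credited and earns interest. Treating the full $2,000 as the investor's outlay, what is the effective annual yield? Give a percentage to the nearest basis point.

Value after one year: 1,985 × (1 + 0.0673/2)^2 = 1,985 × 1.068432 = $2,120.84.
Effective yield on the $2,000 outlay: 2,120.84 / 2,000 − 1 = 0.060419 = 6.04%.

6.04%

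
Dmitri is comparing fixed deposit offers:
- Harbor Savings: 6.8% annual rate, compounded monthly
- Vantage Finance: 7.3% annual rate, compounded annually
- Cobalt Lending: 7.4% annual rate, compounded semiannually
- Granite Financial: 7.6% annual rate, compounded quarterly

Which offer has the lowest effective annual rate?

Harbor Savings

Harbor Savings: (1 + 0.068/12)^12 − 1 = 7.016%
Vantage Finance: compounded annually, EAR = 7.300%
Cobalt Lending: (1 + 0.074/2)^2 − 1 = 7.537%
Granite Financial: (1 + 0.076/4)^4 − 1 = 7.819%
The lowest effective annual rate is Harbor Savings at 7.016%.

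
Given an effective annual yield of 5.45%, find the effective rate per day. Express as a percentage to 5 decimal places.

The per-day rate i satisfies (1 + i)^365 = 1 + 0.0545.
i = 1.0545^(1/365) − 1 = 0.0001454 = 0.01454%.

0.01454%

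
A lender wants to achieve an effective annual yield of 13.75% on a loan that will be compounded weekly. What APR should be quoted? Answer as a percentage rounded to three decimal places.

(1 + r/52)^52 − 1 = 0.1375, so 1 + r/52 = 1.1375^(1/52).
r/52 = 0.002481, so r = 0.128993 = 12.899%.

12.899%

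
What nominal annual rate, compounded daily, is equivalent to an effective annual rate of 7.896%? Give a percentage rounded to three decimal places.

(1 + r/365)^365 − 1 = 0.07896, so 1 + r/365 = 1.07896^(1/365).
r/365 = 0.000208, so r = 0.076006 = 7.601%.

7.601%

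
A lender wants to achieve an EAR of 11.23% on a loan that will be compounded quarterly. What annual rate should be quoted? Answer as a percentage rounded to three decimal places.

(1 + r/4)^4 − 1 = 0.1123, so 1 + r/4 = 1.1123^(1/4).
r/4 = 0.026965, so r = 0.107859 = 10.786%.

10.786%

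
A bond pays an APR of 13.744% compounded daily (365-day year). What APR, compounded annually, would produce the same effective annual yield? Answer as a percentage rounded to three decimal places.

14.730%

EAR = (1 + 0.13744/365)^365 − 1 = 0.147303.
Compounded annually, the equivalent nominal rate is the EAR itself: 14.730%.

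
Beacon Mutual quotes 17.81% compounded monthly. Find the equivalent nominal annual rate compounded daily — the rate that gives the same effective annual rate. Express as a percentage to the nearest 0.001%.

EAR = (1 + 0.1781/12)^12 − 1 = 0.193382.
Solve (1 + r/365)^365 = 1.193382: r/365 = 1.193382^(1/365) − 1 = 0.000484, so r = 0.176834 = 17.683%.

17.683%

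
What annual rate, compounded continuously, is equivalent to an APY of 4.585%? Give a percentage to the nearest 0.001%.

Continuous: nominal r satisfies e^r − 1 = 0.04585.
r = ln(1 + 0.04585) = ln(1.04585) = 0.044830 = 4.483%.

4.483%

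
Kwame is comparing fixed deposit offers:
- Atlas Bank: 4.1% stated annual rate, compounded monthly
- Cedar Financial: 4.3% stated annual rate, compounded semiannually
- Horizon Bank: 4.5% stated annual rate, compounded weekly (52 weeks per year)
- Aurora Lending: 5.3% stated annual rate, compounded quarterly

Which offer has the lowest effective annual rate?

Atlas Bank: (1 + 0.041/12)^12 − 1 = 4.178%
Cedar Financial: (1 + 0.043/2)^2 − 1 = 4.346%
Horizon Bank: (1 + 0.045/52)^52 − 1 = 4.601%
Aurora Lending: (1 + 0.053/4)^4 − 1 = 5.406%
The lowest effective annual rate is Atlas Bank at 4.178%.

Atlas Bank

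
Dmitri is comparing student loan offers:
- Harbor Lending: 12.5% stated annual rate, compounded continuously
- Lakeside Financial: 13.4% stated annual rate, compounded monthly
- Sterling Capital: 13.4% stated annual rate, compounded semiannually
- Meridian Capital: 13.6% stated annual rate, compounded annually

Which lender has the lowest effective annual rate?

Harbor Lending: e^0.125 − 1 = 13.315%
Lakeside Financial: (1 + 0.134/12)^12 − 1 = 14.254%
Sterling Capital: (1 + 0.134/2)^2 − 1 = 13.849%
Meridian Capital: compounded annually, EAR = 13.600%
The lowest effective annual rate is Harbor Lending at 13.315%.

Harbor Lending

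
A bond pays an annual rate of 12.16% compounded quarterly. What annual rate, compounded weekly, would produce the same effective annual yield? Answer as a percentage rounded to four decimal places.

11.9926%

EAR = (1 + 0.1216/4)^4 − 1 = 0.127258.
Solve (1 + r/52)^52 = 1.127258: r/52 = 1.127258^(1/52) − 1 = 0.002306, so r = 0.119926 = 11.9926%.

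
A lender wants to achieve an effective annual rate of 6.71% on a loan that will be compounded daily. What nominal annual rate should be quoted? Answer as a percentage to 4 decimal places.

6.4950%

(1 + r/365)^365 − 1 = 0.0671, so 1 + r/365 = 1.0671^(1/365).
r/365 = 0.000178, so r = 0.064950 = 6.4950%.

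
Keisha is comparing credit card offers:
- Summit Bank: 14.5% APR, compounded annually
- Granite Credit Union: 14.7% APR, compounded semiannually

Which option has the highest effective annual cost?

Summit Bank: compounded annually, EAR = 14.500%
Granite Credit Union: (1 + 0.147/2)^2 − 1 = 15.240%
The highest effective annual rate is Granite Credit Union at 15.240%.

Granite Credit Union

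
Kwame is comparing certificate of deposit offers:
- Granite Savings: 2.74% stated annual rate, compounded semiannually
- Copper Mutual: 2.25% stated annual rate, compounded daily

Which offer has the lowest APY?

Copper Mutual

Granite Savings: (1 + 0.0274/2)^2 − 1 = 2.759%
Copper Mutual: (1 + 0.0225/365)^365 − 1 = 2.275%
The lowest effective annual rate is Copper Mutual at 2.275%.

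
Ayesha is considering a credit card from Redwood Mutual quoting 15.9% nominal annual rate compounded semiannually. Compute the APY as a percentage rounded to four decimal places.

EAR = (1 + 0.159/2)^2 − 1.
= 1.165320 − 1 = 16.5320%.

16.5320%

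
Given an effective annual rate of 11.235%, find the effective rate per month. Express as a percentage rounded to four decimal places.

The per-month rate i satisfies (1 + i)^12 = 1 + 0.11235.
i = 1.11235^(1/12) − 1 = 0.0089124 = 0.8912%.

0.8912%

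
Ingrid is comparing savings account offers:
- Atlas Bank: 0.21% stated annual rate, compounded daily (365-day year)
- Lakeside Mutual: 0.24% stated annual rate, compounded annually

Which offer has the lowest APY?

Atlas Bank

Atlas Bank: (1 + 0.0021/365)^365 − 1 = 0.210%
Lakeside Mutual: compounded annually, EAR = 0.240%
The lowest effective annual rate is Atlas Bank at 0.210%.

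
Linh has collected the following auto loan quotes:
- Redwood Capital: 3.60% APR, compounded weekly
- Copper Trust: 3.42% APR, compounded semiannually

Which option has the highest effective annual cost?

Redwood Capital: (1 + 0.0360/52)^52 − 1 = 3.664%
Copper Trust: (1 + 0.0342/2)^2 − 1 = 3.449%
The highest effective annual rate is Redwood Capital at 3.664%.

Redwood Capital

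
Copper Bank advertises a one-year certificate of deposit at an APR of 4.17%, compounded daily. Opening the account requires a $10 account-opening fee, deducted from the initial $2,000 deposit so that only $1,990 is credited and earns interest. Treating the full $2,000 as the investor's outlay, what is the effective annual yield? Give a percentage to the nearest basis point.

3.74%

Value after one year: 1,990 × (1 + 0.0417/365)^365 = 1,990 × 1.042579 = $2,074.73.
Effective yield on the $2,000 outlay: 2,074.73 / 2,000 − 1 = 0.037366 = 3.74%.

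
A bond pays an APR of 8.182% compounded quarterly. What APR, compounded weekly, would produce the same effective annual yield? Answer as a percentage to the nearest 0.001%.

8.106%

EAR = (1 + 0.08182/4)^4 − 1 = 0.084365.
Solve (1 + r/52)^52 = 1.084365: r/52 = 1.084365^(1/52) − 1 = 0.001559, so r = 0.081058 = 8.106%.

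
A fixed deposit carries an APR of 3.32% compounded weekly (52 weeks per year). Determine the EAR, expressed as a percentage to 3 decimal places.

EAR = (1 + 0.0332/52)^52 − 1.
= 1.033746 − 1 = 3.375%.

3.375%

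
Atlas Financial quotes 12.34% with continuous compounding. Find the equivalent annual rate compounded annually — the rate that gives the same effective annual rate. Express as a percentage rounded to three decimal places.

13.134%

EAR under continuous compounding: e^0.1234 − 1 = 0.131337.
Compounded annually, the equivalent nominal rate is the EAR itself: 13.134%.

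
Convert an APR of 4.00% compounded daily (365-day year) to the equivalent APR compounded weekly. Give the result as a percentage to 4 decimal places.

4.0013%

EAR = (1 + 0.0400/365)^365 − 1 = 0.040808.
Solve (1 + r/52)^52 = 1.040808: r/52 = 1.040808^(1/52) − 1 = 0.000769, so r = 0.040013 = 4.0013%.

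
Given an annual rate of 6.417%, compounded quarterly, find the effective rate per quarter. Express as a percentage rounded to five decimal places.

1.60425%

With a nominal annual rate compounded quarterly, the periodic rate is the nominal rate divided by 4.
i = 0.06417 / 4 = 0.0160425 = 1.60425%.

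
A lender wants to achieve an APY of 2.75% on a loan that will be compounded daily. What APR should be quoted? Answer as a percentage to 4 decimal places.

(1 + r/365)^365 − 1 = 0.0275, so 1 + r/365 = 1.0275^(1/365).
r/365 = 0.000074, so r = 0.027130 = 2.7130%.

2.7130%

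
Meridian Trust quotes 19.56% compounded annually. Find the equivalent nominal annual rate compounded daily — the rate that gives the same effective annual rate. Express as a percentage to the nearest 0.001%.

Compounded annually, EAR = nominal = 0.195600.
Solve (1 + r/365)^365 = 1.195600: r/365 = 1.195600^(1/365) − 1 = 0.000490, so r = 0.178692 = 17.869%.

17.869%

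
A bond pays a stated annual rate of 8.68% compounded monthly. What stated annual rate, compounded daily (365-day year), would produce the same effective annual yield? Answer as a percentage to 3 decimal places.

EAR = (1 + 0.0868/12)^12 − 1 = 0.090338.
Solve (1 + r/365)^365 = 1.090338: r/365 = 1.090338^(1/365) − 1 = 0.000237, so r = 0.086498 = 8.650%.

8.650%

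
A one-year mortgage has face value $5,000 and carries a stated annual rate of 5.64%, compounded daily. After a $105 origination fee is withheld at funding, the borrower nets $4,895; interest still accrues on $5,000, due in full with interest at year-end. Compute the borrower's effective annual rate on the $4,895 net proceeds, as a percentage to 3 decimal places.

Amount owed after one year: 5,000 × (1 + 0.0564/365)^365 = 5,000 × 1.058016 = $5,290.08.
Effective rate on net proceeds: 5,290.08 / 4,895 − 1 = 0.080711 = 8.071%.

8.071%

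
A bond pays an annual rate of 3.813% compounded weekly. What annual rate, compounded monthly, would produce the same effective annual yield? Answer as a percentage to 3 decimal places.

3.818%

EAR = (1 + 0.03813/52)^52 − 1 = 0.038852.
Solve (1 + r/12)^12 = 1.038852: r/12 = 1.038852^(1/12) − 1 = 0.003181, so r = 0.038177 = 3.818%.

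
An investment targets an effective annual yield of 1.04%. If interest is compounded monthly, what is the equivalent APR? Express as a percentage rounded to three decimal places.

(1 + r/12)^12 − 1 = 0.0104, so 1 + r/12 = 1.0104^(1/12).
r/12 = 0.000863, so r = 0.010351 = 1.035%.

1.035%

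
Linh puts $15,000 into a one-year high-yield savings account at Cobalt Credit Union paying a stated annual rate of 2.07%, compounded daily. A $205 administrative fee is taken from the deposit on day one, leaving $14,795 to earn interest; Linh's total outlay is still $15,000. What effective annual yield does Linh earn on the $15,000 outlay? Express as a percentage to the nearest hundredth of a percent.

0.70%

Value after one year: 14,795 × (1 + 0.0207/365)^365 = 14,795 × 1.020915 = $15,104.44.
Effective yield on the $15,000 outlay: 15,104.44 / 15,000 − 1 = 0.006963 = 0.70%.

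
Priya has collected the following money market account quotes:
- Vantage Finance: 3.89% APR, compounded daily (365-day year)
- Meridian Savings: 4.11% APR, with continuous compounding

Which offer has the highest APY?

Vantage Finance: (1 + 0.0389/365)^365 − 1 = 3.966%
Meridian Savings: e^0.0411 − 1 = 4.196%
The highest effective annual rate is Meridian Savings at 4.196%.

Meridian Savings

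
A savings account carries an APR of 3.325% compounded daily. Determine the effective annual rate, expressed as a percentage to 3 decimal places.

EAR = (1 + 0.03325/365)^365 − 1.
= 1.033807 − 1 = 3.381%.

3.381%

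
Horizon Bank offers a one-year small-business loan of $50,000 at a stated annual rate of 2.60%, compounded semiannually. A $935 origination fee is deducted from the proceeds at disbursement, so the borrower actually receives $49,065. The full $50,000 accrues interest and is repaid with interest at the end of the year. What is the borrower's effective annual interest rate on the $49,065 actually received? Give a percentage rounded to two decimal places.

4.57%

Amount owed after one year: 50,000 × (1 + 0.0260/2)^2 = 50,000 × 1.026169 = $51,308.45.
Effective rate on net proceeds: 51,308.45 / 49,065 − 1 = 0.045724 = 4.57%.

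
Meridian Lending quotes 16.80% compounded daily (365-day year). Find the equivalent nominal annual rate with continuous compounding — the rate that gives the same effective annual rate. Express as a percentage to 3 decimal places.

EAR = (1 + 0.1680/365)^365 − 1 = 0.182891.
Equivalent continuous rate: r = ln(1 + 0.182891) = 0.167961 = 16.796%.

16.796%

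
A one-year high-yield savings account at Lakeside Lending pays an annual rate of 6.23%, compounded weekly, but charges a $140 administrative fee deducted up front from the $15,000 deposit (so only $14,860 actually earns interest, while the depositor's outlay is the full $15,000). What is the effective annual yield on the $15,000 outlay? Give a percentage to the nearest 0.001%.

Value after one year: 14,860 × (1 + 0.0623/52)^52 = 14,860 × 1.064242 = $15,814.63.
Effective yield on the $15,000 outlay: 15,814.63 / 15,000 − 1 = 0.054309 = 5.431%.

5.431%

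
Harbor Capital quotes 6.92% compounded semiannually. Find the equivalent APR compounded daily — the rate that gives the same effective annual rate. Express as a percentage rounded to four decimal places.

6.8036%

EAR = (1 + 0.0692/2)^2 − 1 = 0.070397.
Solve (1 + r/365)^365 = 1.070397: r/365 = 1.070397^(1/365) − 1 = 0.000186, so r = 0.068036 = 6.8036%.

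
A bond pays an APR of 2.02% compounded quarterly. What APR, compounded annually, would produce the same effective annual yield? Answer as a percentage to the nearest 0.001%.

2.035%

EAR = (1 + 0.0202/4)^4 − 1 = 0.020354.
Compounded annually, the equivalent nominal rate is the EAR itself: 2.035%.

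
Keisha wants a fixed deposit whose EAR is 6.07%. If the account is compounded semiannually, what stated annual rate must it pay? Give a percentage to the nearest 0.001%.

5.981%

(1 + r/2)^2 − 1 = 0.0607, so 1 + r/2 = 1.0607^(1/2).
r/2 = 0.029903, so r = 0.059806 = 5.981%.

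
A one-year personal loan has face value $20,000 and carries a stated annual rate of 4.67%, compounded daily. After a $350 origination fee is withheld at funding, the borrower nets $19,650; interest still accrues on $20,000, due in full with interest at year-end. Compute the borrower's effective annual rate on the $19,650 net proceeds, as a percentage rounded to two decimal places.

Amount owed after one year: 20,000 × (1 + 0.0467/365)^365 = 20,000 × 1.047804 = $20,956.09.
Effective rate on net proceeds: 20,956.09 / 19,650 − 1 = 0.066468 = 6.65%.

6.65%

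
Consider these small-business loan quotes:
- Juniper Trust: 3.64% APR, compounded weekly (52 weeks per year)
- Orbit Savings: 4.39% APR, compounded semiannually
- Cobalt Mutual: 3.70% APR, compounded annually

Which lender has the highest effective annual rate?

Orbit Savings

Juniper Trust: (1 + 0.0364/52)^52 − 1 = 3.706%
Orbit Savings: (1 + 0.0439/2)^2 − 1 = 4.438%
Cobalt Mutual: compounded annually, EAR = 3.700%
The highest effective annual rate is Orbit Savings at 4.438%.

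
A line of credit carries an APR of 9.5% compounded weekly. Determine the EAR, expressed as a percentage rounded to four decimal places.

9.9564%

EAR = (1 + 0.095/52)^52 − 1.
= (1 + 0.001827)^52 − 1 = 1.099564 − 1 = 9.9564%.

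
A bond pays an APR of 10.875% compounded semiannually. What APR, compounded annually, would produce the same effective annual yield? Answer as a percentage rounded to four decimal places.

EAR = (1 + 0.10875/2)^2 − 1 = 0.111707.
Compounded annually, the equivalent nominal rate is the EAR itself: 11.1707%.

11.1707%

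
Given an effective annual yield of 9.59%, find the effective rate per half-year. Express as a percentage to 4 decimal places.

The per-half-year rate i satisfies (1 + i)^2 = 1 + 0.0959.
i = 1.0959^(1/2) − 1 = 0.0468524 = 4.6852%.

4.6852%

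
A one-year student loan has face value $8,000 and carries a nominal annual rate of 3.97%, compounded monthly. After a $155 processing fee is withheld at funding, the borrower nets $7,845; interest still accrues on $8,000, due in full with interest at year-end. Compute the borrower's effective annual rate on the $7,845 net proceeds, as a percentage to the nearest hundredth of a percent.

6.10%

Amount owed after one year: 8,000 × (1 + 0.0397/12)^12 = 8,000 × 1.040430 = $8,323.44.
Effective rate on net proceeds: 8,323.44 / 7,845 − 1 = 0.060987 = 6.10%.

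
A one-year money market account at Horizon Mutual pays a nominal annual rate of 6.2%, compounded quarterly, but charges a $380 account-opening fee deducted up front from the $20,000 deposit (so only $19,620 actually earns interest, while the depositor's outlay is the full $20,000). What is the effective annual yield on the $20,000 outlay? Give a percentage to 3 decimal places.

4.325%

Value after one year: 19,620 × (1 + 0.062/4)^4 = 19,620 × 1.063456 = $20,865.02.
Effective yield on the $20,000 outlay: 20,865.02 / 20,000 − 1 = 0.043251 = 4.325%.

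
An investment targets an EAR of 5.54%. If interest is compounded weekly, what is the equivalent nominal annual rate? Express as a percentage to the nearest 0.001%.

5.395%

(1 + r/52)^52 − 1 = 0.0554, so 1 + r/52 = 1.0554^(1/52).
r/52 = 0.001037, so r = 0.053948 = 5.395%.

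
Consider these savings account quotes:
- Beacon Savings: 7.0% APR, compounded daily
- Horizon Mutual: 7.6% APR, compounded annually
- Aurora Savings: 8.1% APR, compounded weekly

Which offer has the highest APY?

Aurora Savings

Beacon Savings: (1 + 0.070/365)^365 − 1 = 7.250%
Horizon Mutual: compounded annually, EAR = 7.600%
Aurora Savings: (1 + 0.081/52)^52 − 1 = 8.430%
The highest effective annual rate is Aurora Savings at 8.430%.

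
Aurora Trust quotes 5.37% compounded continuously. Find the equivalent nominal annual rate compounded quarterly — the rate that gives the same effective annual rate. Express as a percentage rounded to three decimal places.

EAR under continuous compounding: e^0.0537 − 1 = 0.055168.
Solve (1 + r/4)^4 = 1.055168: r/4 = 1.055168^(1/4) − 1 = 0.013516, so r = 0.054062 = 5.406%.

5.406%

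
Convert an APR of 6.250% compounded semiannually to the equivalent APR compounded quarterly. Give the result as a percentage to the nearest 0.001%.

6.202%

EAR = (1 + 0.06250/2)^2 − 1 = 0.063477.
Solve (1 + r/4)^4 = 1.063477: r/4 = 1.063477^(1/4) − 1 = 0.015505, so r = 0.062019 = 6.202%.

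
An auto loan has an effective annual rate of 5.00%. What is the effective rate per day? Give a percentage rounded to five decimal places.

The per-day rate i satisfies (1 + i)^365 = 1 + 0.0500.
i = 1.0500^(1/365) − 1 = 0.0001337 = 0.01337%.

0.01337%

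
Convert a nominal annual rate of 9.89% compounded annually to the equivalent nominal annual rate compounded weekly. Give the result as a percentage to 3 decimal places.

9.440%

Compounded annually, EAR = nominal = 0.098900.
Solve (1 + r/52)^52 = 1.098900: r/52 = 1.098900^(1/52) − 1 = 0.001815, so r = 0.094395 = 9.440%.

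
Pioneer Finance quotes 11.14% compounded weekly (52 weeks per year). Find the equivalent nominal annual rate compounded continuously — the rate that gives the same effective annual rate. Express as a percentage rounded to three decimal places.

EAR = (1 + 0.1114/52)^52 − 1 = 0.117709.
Equivalent continuous rate: r = ln(1 + 0.117709) = 0.111281 = 11.128%.

11.128%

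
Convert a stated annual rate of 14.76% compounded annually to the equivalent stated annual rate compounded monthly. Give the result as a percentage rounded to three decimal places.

Compounded annually, EAR = nominal = 0.147600.
Solve (1 + r/12)^12 = 1.147600: r/12 = 1.147600^(1/12) − 1 = 0.011539, so r = 0.138466 = 13.847%.

13.847%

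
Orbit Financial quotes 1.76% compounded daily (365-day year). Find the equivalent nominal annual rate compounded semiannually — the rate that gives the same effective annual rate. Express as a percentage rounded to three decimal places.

EAR = (1 + 0.0176/365)^365 − 1 = 0.017755.
Solve (1 + r/2)^2 = 1.017755: r/2 = 1.017755^(1/2) − 1 = 0.008839, so r = 0.017677 = 1.768%.

1.768%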